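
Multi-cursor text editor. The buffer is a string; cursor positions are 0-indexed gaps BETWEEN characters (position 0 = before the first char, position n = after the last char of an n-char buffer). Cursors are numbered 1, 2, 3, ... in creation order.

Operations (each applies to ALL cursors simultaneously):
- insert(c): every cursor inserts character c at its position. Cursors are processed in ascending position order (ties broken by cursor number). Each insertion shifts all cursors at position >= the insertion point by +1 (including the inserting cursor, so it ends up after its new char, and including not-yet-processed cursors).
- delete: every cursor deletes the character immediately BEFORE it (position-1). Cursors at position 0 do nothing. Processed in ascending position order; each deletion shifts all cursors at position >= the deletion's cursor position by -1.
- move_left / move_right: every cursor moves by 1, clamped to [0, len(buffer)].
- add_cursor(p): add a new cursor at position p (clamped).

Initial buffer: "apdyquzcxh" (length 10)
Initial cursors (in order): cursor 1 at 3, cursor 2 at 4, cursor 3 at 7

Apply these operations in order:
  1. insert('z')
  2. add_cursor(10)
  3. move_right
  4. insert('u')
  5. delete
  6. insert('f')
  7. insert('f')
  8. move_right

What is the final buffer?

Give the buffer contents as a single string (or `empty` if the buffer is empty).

After op 1 (insert('z')): buffer="apdzyzquzzcxh" (len 13), cursors c1@4 c2@6 c3@10, authorship ...1.2...3...
After op 2 (add_cursor(10)): buffer="apdzyzquzzcxh" (len 13), cursors c1@4 c2@6 c3@10 c4@10, authorship ...1.2...3...
After op 3 (move_right): buffer="apdzyzquzzcxh" (len 13), cursors c1@5 c2@7 c3@11 c4@11, authorship ...1.2...3...
After op 4 (insert('u')): buffer="apdzyuzquuzzcuuxh" (len 17), cursors c1@6 c2@9 c3@15 c4@15, authorship ...1.12.2..3.34..
After op 5 (delete): buffer="apdzyzquzzcxh" (len 13), cursors c1@5 c2@7 c3@11 c4@11, authorship ...1.2...3...
After op 6 (insert('f')): buffer="apdzyfzqfuzzcffxh" (len 17), cursors c1@6 c2@9 c3@15 c4@15, authorship ...1.12.2..3.34..
After op 7 (insert('f')): buffer="apdzyffzqffuzzcffffxh" (len 21), cursors c1@7 c2@11 c3@19 c4@19, authorship ...1.112.22..3.3434..
After op 8 (move_right): buffer="apdzyffzqffuzzcffffxh" (len 21), cursors c1@8 c2@12 c3@20 c4@20, authorship ...1.112.22..3.3434..

Answer: apdzyffzqffuzzcffffxh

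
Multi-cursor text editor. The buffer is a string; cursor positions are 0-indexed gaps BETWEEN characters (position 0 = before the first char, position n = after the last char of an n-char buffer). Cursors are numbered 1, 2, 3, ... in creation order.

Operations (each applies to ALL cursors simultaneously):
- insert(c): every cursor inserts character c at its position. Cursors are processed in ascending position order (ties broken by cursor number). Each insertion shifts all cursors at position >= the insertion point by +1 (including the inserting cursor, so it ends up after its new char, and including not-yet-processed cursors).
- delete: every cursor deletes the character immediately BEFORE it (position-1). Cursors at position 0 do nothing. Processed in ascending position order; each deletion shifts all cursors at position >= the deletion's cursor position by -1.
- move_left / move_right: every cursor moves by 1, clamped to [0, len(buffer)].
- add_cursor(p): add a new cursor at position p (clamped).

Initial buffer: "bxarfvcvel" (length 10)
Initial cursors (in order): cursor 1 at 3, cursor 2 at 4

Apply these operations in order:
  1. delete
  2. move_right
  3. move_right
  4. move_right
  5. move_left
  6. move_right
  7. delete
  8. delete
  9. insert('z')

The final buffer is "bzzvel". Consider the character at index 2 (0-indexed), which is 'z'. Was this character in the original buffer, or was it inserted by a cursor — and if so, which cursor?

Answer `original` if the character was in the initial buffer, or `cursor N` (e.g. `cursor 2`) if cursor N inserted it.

Answer: cursor 2

Derivation:
After op 1 (delete): buffer="bxfvcvel" (len 8), cursors c1@2 c2@2, authorship ........
After op 2 (move_right): buffer="bxfvcvel" (len 8), cursors c1@3 c2@3, authorship ........
After op 3 (move_right): buffer="bxfvcvel" (len 8), cursors c1@4 c2@4, authorship ........
After op 4 (move_right): buffer="bxfvcvel" (len 8), cursors c1@5 c2@5, authorship ........
After op 5 (move_left): buffer="bxfvcvel" (len 8), cursors c1@4 c2@4, authorship ........
After op 6 (move_right): buffer="bxfvcvel" (len 8), cursors c1@5 c2@5, authorship ........
After op 7 (delete): buffer="bxfvel" (len 6), cursors c1@3 c2@3, authorship ......
After op 8 (delete): buffer="bvel" (len 4), cursors c1@1 c2@1, authorship ....
After op 9 (insert('z')): buffer="bzzvel" (len 6), cursors c1@3 c2@3, authorship .12...
Authorship (.=original, N=cursor N): . 1 2 . . .
Index 2: author = 2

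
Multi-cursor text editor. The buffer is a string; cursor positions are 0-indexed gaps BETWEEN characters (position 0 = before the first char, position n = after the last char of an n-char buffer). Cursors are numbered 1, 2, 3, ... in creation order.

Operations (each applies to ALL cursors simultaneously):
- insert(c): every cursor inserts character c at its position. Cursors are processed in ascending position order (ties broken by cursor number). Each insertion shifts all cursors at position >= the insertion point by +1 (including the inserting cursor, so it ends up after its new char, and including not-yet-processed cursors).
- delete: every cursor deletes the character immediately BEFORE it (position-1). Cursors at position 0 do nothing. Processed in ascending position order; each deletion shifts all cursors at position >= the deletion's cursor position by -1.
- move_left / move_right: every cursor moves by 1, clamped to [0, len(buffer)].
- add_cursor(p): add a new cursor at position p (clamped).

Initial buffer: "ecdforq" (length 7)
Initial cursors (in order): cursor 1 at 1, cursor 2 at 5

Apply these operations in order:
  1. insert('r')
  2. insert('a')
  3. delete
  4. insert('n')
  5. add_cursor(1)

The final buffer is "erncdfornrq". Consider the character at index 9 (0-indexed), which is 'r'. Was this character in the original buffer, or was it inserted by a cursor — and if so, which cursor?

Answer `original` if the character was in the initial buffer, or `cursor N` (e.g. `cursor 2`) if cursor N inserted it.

After op 1 (insert('r')): buffer="ercdforrq" (len 9), cursors c1@2 c2@7, authorship .1....2..
After op 2 (insert('a')): buffer="eracdforarq" (len 11), cursors c1@3 c2@9, authorship .11....22..
After op 3 (delete): buffer="ercdforrq" (len 9), cursors c1@2 c2@7, authorship .1....2..
After op 4 (insert('n')): buffer="erncdfornrq" (len 11), cursors c1@3 c2@9, authorship .11....22..
After op 5 (add_cursor(1)): buffer="erncdfornrq" (len 11), cursors c3@1 c1@3 c2@9, authorship .11....22..
Authorship (.=original, N=cursor N): . 1 1 . . . . 2 2 . .
Index 9: author = original

Answer: original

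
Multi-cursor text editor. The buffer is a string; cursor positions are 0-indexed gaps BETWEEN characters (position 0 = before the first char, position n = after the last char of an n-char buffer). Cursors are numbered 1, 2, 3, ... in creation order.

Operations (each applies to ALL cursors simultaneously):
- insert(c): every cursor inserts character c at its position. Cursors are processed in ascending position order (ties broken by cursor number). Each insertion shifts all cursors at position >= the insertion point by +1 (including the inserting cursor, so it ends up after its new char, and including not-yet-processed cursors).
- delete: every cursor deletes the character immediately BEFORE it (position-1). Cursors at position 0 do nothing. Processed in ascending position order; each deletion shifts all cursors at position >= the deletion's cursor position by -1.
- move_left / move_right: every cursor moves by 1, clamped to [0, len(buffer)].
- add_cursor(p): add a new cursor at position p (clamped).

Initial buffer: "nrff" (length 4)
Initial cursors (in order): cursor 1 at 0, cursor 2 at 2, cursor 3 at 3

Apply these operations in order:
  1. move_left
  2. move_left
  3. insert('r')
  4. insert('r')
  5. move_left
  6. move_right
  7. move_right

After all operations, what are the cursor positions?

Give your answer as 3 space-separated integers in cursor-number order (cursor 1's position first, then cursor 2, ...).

Answer: 5 5 8

Derivation:
After op 1 (move_left): buffer="nrff" (len 4), cursors c1@0 c2@1 c3@2, authorship ....
After op 2 (move_left): buffer="nrff" (len 4), cursors c1@0 c2@0 c3@1, authorship ....
After op 3 (insert('r')): buffer="rrnrrff" (len 7), cursors c1@2 c2@2 c3@4, authorship 12.3...
After op 4 (insert('r')): buffer="rrrrnrrrff" (len 10), cursors c1@4 c2@4 c3@7, authorship 1212.33...
After op 5 (move_left): buffer="rrrrnrrrff" (len 10), cursors c1@3 c2@3 c3@6, authorship 1212.33...
After op 6 (move_right): buffer="rrrrnrrrff" (len 10), cursors c1@4 c2@4 c3@7, authorship 1212.33...
After op 7 (move_right): buffer="rrrrnrrrff" (len 10), cursors c1@5 c2@5 c3@8, authorship 1212.33...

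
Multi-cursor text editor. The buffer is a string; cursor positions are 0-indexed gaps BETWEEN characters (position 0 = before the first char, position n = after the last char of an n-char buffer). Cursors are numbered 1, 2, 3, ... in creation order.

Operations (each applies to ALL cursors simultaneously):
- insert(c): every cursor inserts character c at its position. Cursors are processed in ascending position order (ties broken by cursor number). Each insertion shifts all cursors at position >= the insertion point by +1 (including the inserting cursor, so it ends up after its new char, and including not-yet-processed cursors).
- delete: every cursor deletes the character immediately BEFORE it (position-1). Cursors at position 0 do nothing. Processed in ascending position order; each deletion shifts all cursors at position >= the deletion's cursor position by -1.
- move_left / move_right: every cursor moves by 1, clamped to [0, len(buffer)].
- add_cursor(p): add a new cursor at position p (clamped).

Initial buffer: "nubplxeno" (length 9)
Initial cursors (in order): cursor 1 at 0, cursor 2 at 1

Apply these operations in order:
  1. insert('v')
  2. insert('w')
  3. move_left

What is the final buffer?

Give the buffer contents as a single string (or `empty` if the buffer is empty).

After op 1 (insert('v')): buffer="vnvubplxeno" (len 11), cursors c1@1 c2@3, authorship 1.2........
After op 2 (insert('w')): buffer="vwnvwubplxeno" (len 13), cursors c1@2 c2@5, authorship 11.22........
After op 3 (move_left): buffer="vwnvwubplxeno" (len 13), cursors c1@1 c2@4, authorship 11.22........

Answer: vwnvwubplxeno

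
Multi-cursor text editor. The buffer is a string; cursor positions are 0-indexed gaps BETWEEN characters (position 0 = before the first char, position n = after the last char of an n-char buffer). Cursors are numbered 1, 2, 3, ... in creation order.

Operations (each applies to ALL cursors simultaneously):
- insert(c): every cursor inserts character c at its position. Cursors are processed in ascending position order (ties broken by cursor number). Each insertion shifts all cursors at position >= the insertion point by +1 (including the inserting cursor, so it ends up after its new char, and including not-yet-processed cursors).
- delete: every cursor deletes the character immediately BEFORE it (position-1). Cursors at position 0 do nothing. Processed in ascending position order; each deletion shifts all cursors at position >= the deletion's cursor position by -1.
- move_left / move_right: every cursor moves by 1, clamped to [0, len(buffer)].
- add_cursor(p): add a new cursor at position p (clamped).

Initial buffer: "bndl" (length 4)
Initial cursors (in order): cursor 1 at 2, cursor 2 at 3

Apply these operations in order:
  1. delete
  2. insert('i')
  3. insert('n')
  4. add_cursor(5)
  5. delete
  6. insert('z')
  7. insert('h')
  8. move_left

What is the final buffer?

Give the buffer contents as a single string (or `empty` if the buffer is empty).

Answer: bizzzhhhl

Derivation:
After op 1 (delete): buffer="bl" (len 2), cursors c1@1 c2@1, authorship ..
After op 2 (insert('i')): buffer="biil" (len 4), cursors c1@3 c2@3, authorship .12.
After op 3 (insert('n')): buffer="biinnl" (len 6), cursors c1@5 c2@5, authorship .1212.
After op 4 (add_cursor(5)): buffer="biinnl" (len 6), cursors c1@5 c2@5 c3@5, authorship .1212.
After op 5 (delete): buffer="bil" (len 3), cursors c1@2 c2@2 c3@2, authorship .1.
After op 6 (insert('z')): buffer="bizzzl" (len 6), cursors c1@5 c2@5 c3@5, authorship .1123.
After op 7 (insert('h')): buffer="bizzzhhhl" (len 9), cursors c1@8 c2@8 c3@8, authorship .1123123.
After op 8 (move_left): buffer="bizzzhhhl" (len 9), cursors c1@7 c2@7 c3@7, authorship .1123123.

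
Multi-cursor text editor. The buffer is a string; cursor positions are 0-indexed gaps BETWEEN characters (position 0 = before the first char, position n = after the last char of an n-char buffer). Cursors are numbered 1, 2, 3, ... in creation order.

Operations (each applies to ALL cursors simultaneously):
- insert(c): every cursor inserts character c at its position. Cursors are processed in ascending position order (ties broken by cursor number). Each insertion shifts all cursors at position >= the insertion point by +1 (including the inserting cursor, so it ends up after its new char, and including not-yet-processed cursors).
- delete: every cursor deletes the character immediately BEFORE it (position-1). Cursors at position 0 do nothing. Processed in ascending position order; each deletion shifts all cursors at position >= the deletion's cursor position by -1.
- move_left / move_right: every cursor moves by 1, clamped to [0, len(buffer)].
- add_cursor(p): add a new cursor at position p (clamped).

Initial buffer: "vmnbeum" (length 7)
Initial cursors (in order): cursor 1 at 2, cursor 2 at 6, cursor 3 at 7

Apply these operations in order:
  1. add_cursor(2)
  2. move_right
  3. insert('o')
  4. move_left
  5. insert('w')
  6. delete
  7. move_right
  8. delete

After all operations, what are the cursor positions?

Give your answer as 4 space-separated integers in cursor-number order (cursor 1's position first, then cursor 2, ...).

Answer: 3 7 7 3

Derivation:
After op 1 (add_cursor(2)): buffer="vmnbeum" (len 7), cursors c1@2 c4@2 c2@6 c3@7, authorship .......
After op 2 (move_right): buffer="vmnbeum" (len 7), cursors c1@3 c4@3 c2@7 c3@7, authorship .......
After op 3 (insert('o')): buffer="vmnoobeumoo" (len 11), cursors c1@5 c4@5 c2@11 c3@11, authorship ...14....23
After op 4 (move_left): buffer="vmnoobeumoo" (len 11), cursors c1@4 c4@4 c2@10 c3@10, authorship ...14....23
After op 5 (insert('w')): buffer="vmnowwobeumowwo" (len 15), cursors c1@6 c4@6 c2@14 c3@14, authorship ...1144....2233
After op 6 (delete): buffer="vmnoobeumoo" (len 11), cursors c1@4 c4@4 c2@10 c3@10, authorship ...14....23
After op 7 (move_right): buffer="vmnoobeumoo" (len 11), cursors c1@5 c4@5 c2@11 c3@11, authorship ...14....23
After op 8 (delete): buffer="vmnbeum" (len 7), cursors c1@3 c4@3 c2@7 c3@7, authorship .......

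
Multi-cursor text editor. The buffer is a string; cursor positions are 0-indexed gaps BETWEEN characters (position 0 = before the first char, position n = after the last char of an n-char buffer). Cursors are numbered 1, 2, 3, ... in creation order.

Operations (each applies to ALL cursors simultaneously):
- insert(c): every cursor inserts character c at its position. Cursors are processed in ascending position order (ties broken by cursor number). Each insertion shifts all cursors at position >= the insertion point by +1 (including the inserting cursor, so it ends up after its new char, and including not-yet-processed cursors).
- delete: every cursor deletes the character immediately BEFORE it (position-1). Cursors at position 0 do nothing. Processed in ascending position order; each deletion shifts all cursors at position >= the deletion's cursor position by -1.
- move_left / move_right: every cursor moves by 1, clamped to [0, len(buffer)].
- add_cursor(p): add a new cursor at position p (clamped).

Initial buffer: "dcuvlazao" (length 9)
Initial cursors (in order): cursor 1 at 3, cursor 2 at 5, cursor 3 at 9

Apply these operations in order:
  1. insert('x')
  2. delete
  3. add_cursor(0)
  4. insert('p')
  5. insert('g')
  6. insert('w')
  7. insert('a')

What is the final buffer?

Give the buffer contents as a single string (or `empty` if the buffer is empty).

Answer: pgwadcupgwavlpgwaazaopgwa

Derivation:
After op 1 (insert('x')): buffer="dcuxvlxazaox" (len 12), cursors c1@4 c2@7 c3@12, authorship ...1..2....3
After op 2 (delete): buffer="dcuvlazao" (len 9), cursors c1@3 c2@5 c3@9, authorship .........
After op 3 (add_cursor(0)): buffer="dcuvlazao" (len 9), cursors c4@0 c1@3 c2@5 c3@9, authorship .........
After op 4 (insert('p')): buffer="pdcupvlpazaop" (len 13), cursors c4@1 c1@5 c2@8 c3@13, authorship 4...1..2....3
After op 5 (insert('g')): buffer="pgdcupgvlpgazaopg" (len 17), cursors c4@2 c1@7 c2@11 c3@17, authorship 44...11..22....33
After op 6 (insert('w')): buffer="pgwdcupgwvlpgwazaopgw" (len 21), cursors c4@3 c1@9 c2@14 c3@21, authorship 444...111..222....333
After op 7 (insert('a')): buffer="pgwadcupgwavlpgwaazaopgwa" (len 25), cursors c4@4 c1@11 c2@17 c3@25, authorship 4444...1111..2222....3333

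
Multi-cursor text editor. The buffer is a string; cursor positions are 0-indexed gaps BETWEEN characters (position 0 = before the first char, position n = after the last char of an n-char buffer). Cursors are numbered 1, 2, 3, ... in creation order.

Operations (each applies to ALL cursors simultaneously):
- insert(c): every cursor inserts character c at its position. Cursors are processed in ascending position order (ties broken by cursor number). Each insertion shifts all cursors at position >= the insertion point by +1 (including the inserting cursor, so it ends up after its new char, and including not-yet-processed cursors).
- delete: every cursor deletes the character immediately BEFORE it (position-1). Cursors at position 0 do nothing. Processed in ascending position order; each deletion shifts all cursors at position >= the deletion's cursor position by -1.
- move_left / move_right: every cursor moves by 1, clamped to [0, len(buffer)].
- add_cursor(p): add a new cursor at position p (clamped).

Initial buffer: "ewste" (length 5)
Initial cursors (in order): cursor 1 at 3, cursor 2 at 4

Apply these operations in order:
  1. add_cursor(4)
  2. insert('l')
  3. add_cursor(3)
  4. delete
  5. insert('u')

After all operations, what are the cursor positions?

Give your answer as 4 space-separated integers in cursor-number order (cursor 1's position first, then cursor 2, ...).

Answer: 4 7 7 4

Derivation:
After op 1 (add_cursor(4)): buffer="ewste" (len 5), cursors c1@3 c2@4 c3@4, authorship .....
After op 2 (insert('l')): buffer="ewsltlle" (len 8), cursors c1@4 c2@7 c3@7, authorship ...1.23.
After op 3 (add_cursor(3)): buffer="ewsltlle" (len 8), cursors c4@3 c1@4 c2@7 c3@7, authorship ...1.23.
After op 4 (delete): buffer="ewte" (len 4), cursors c1@2 c4@2 c2@3 c3@3, authorship ....
After op 5 (insert('u')): buffer="ewuutuue" (len 8), cursors c1@4 c4@4 c2@7 c3@7, authorship ..14.23.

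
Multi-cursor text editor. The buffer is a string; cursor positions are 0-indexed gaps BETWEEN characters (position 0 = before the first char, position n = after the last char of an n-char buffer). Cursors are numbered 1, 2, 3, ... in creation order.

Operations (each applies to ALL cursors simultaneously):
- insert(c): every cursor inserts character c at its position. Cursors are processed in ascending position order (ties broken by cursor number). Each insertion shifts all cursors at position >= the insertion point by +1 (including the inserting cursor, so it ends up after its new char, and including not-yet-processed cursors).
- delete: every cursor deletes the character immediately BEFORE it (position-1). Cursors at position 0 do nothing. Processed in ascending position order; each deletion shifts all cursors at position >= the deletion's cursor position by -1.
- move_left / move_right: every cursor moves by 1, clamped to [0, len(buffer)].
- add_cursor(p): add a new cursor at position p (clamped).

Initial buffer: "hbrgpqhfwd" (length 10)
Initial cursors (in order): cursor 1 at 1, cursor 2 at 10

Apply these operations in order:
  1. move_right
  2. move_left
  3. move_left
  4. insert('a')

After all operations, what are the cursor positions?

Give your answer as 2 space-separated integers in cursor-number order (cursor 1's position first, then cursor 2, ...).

After op 1 (move_right): buffer="hbrgpqhfwd" (len 10), cursors c1@2 c2@10, authorship ..........
After op 2 (move_left): buffer="hbrgpqhfwd" (len 10), cursors c1@1 c2@9, authorship ..........
After op 3 (move_left): buffer="hbrgpqhfwd" (len 10), cursors c1@0 c2@8, authorship ..........
After op 4 (insert('a')): buffer="ahbrgpqhfawd" (len 12), cursors c1@1 c2@10, authorship 1........2..

Answer: 1 10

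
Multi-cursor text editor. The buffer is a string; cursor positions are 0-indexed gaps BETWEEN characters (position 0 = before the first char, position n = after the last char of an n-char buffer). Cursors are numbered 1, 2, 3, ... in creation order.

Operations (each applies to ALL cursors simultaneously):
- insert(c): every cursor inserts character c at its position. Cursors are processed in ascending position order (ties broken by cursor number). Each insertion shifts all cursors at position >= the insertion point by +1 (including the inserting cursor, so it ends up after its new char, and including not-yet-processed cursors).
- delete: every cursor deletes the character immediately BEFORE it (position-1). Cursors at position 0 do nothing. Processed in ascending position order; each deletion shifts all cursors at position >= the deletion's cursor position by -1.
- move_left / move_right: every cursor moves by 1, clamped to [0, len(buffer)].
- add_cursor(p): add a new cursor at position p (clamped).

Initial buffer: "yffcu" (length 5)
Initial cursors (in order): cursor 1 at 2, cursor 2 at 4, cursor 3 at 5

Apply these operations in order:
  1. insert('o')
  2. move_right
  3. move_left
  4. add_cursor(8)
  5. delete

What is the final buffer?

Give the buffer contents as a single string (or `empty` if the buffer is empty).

After op 1 (insert('o')): buffer="yfofcouo" (len 8), cursors c1@3 c2@6 c3@8, authorship ..1..2.3
After op 2 (move_right): buffer="yfofcouo" (len 8), cursors c1@4 c2@7 c3@8, authorship ..1..2.3
After op 3 (move_left): buffer="yfofcouo" (len 8), cursors c1@3 c2@6 c3@7, authorship ..1..2.3
After op 4 (add_cursor(8)): buffer="yfofcouo" (len 8), cursors c1@3 c2@6 c3@7 c4@8, authorship ..1..2.3
After op 5 (delete): buffer="yffc" (len 4), cursors c1@2 c2@4 c3@4 c4@4, authorship ....

Answer: yffc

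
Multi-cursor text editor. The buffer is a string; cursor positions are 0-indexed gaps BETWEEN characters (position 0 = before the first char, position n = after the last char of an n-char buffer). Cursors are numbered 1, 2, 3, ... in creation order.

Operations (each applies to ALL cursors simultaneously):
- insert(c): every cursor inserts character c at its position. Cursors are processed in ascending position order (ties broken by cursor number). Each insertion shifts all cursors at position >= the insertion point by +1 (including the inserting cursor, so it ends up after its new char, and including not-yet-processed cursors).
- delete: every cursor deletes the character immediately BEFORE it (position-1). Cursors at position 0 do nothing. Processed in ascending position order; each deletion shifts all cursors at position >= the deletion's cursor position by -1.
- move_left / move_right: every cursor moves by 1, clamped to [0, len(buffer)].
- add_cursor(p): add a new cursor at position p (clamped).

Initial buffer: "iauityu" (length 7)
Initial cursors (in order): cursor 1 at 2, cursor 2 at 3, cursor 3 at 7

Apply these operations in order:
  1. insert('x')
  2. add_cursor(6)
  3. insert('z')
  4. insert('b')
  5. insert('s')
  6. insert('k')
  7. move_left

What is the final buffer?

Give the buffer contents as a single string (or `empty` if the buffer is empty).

Answer: iaxzbskuxzbskizbsktyuxzbsk

Derivation:
After op 1 (insert('x')): buffer="iaxuxityux" (len 10), cursors c1@3 c2@5 c3@10, authorship ..1.2....3
After op 2 (add_cursor(6)): buffer="iaxuxityux" (len 10), cursors c1@3 c2@5 c4@6 c3@10, authorship ..1.2....3
After op 3 (insert('z')): buffer="iaxzuxziztyuxz" (len 14), cursors c1@4 c2@7 c4@9 c3@14, authorship ..11.22.4...33
After op 4 (insert('b')): buffer="iaxzbuxzbizbtyuxzb" (len 18), cursors c1@5 c2@9 c4@12 c3@18, authorship ..111.222.44...333
After op 5 (insert('s')): buffer="iaxzbsuxzbsizbstyuxzbs" (len 22), cursors c1@6 c2@11 c4@15 c3@22, authorship ..1111.2222.444...3333
After op 6 (insert('k')): buffer="iaxzbskuxzbskizbsktyuxzbsk" (len 26), cursors c1@7 c2@13 c4@18 c3@26, authorship ..11111.22222.4444...33333
After op 7 (move_left): buffer="iaxzbskuxzbskizbsktyuxzbsk" (len 26), cursors c1@6 c2@12 c4@17 c3@25, authorship ..11111.22222.4444...33333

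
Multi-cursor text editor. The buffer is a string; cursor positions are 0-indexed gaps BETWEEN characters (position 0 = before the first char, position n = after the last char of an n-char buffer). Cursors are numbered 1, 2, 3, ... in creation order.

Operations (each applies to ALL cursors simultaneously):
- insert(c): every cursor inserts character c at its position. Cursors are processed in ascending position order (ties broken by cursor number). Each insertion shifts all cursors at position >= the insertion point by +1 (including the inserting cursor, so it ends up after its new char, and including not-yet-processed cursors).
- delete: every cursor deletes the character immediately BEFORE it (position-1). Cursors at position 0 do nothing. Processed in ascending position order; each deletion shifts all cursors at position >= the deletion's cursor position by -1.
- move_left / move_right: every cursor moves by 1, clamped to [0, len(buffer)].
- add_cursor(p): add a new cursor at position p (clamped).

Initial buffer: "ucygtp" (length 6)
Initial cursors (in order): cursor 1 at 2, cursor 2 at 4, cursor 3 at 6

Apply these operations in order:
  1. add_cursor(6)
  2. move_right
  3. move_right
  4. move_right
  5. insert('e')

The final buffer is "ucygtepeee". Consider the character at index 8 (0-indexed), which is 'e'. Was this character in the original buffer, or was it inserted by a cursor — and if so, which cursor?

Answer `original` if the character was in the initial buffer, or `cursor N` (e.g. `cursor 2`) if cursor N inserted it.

After op 1 (add_cursor(6)): buffer="ucygtp" (len 6), cursors c1@2 c2@4 c3@6 c4@6, authorship ......
After op 2 (move_right): buffer="ucygtp" (len 6), cursors c1@3 c2@5 c3@6 c4@6, authorship ......
After op 3 (move_right): buffer="ucygtp" (len 6), cursors c1@4 c2@6 c3@6 c4@6, authorship ......
After op 4 (move_right): buffer="ucygtp" (len 6), cursors c1@5 c2@6 c3@6 c4@6, authorship ......
After op 5 (insert('e')): buffer="ucygtepeee" (len 10), cursors c1@6 c2@10 c3@10 c4@10, authorship .....1.234
Authorship (.=original, N=cursor N): . . . . . 1 . 2 3 4
Index 8: author = 3

Answer: cursor 3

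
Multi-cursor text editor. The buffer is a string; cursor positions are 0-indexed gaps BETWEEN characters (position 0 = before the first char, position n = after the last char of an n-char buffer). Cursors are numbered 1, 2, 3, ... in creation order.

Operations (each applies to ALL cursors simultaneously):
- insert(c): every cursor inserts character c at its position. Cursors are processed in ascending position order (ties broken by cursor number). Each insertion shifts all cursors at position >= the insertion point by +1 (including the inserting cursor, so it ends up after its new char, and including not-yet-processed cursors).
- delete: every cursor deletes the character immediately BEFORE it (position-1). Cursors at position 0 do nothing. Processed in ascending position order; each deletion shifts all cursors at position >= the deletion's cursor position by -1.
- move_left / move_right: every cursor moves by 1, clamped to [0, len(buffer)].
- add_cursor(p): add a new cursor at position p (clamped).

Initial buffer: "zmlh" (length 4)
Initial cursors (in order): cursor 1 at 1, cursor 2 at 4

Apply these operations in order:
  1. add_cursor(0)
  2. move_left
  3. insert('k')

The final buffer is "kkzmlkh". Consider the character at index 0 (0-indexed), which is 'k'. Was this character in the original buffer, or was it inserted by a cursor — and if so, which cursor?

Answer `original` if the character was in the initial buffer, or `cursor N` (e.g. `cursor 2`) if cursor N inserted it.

Answer: cursor 1

Derivation:
After op 1 (add_cursor(0)): buffer="zmlh" (len 4), cursors c3@0 c1@1 c2@4, authorship ....
After op 2 (move_left): buffer="zmlh" (len 4), cursors c1@0 c3@0 c2@3, authorship ....
After op 3 (insert('k')): buffer="kkzmlkh" (len 7), cursors c1@2 c3@2 c2@6, authorship 13...2.
Authorship (.=original, N=cursor N): 1 3 . . . 2 .
Index 0: author = 1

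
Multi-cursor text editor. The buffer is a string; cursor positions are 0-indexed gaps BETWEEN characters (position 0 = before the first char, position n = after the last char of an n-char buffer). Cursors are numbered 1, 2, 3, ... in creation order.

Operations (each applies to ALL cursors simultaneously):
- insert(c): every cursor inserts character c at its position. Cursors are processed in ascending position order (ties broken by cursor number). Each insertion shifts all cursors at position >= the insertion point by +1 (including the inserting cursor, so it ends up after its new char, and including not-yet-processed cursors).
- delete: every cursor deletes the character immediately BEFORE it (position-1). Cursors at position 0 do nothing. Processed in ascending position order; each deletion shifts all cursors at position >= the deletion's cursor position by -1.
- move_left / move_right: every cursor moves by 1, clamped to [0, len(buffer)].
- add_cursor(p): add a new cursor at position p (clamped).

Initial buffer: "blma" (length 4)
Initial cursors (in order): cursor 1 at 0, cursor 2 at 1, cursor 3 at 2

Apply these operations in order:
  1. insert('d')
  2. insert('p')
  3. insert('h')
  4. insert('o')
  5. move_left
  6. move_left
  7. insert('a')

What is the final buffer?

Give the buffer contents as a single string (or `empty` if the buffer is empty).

After op 1 (insert('d')): buffer="dbdldma" (len 7), cursors c1@1 c2@3 c3@5, authorship 1.2.3..
After op 2 (insert('p')): buffer="dpbdpldpma" (len 10), cursors c1@2 c2@5 c3@8, authorship 11.22.33..
After op 3 (insert('h')): buffer="dphbdphldphma" (len 13), cursors c1@3 c2@7 c3@11, authorship 111.222.333..
After op 4 (insert('o')): buffer="dphobdpholdphoma" (len 16), cursors c1@4 c2@9 c3@14, authorship 1111.2222.3333..
After op 5 (move_left): buffer="dphobdpholdphoma" (len 16), cursors c1@3 c2@8 c3@13, authorship 1111.2222.3333..
After op 6 (move_left): buffer="dphobdpholdphoma" (len 16), cursors c1@2 c2@7 c3@12, authorship 1111.2222.3333..
After op 7 (insert('a')): buffer="dpahobdpaholdpahoma" (len 19), cursors c1@3 c2@9 c3@15, authorship 11111.22222.33333..

Answer: dpahobdpaholdpahoma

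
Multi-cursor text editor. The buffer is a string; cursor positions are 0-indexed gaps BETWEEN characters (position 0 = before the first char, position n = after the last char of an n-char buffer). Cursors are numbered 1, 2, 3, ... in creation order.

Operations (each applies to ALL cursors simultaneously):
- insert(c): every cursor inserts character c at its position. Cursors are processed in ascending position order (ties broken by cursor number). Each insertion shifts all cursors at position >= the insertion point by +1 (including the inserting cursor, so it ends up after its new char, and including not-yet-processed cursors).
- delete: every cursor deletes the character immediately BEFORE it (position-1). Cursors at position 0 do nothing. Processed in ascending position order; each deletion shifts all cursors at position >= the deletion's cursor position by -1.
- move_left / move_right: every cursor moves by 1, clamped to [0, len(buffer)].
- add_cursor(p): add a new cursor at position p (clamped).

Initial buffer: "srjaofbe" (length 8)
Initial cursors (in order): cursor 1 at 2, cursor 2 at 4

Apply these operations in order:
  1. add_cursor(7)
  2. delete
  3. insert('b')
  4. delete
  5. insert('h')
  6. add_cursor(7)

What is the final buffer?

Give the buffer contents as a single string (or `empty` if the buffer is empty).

Answer: shjhofhe

Derivation:
After op 1 (add_cursor(7)): buffer="srjaofbe" (len 8), cursors c1@2 c2@4 c3@7, authorship ........
After op 2 (delete): buffer="sjofe" (len 5), cursors c1@1 c2@2 c3@4, authorship .....
After op 3 (insert('b')): buffer="sbjbofbe" (len 8), cursors c1@2 c2@4 c3@7, authorship .1.2..3.
After op 4 (delete): buffer="sjofe" (len 5), cursors c1@1 c2@2 c3@4, authorship .....
After op 5 (insert('h')): buffer="shjhofhe" (len 8), cursors c1@2 c2@4 c3@7, authorship .1.2..3.
After op 6 (add_cursor(7)): buffer="shjhofhe" (len 8), cursors c1@2 c2@4 c3@7 c4@7, authorship .1.2..3.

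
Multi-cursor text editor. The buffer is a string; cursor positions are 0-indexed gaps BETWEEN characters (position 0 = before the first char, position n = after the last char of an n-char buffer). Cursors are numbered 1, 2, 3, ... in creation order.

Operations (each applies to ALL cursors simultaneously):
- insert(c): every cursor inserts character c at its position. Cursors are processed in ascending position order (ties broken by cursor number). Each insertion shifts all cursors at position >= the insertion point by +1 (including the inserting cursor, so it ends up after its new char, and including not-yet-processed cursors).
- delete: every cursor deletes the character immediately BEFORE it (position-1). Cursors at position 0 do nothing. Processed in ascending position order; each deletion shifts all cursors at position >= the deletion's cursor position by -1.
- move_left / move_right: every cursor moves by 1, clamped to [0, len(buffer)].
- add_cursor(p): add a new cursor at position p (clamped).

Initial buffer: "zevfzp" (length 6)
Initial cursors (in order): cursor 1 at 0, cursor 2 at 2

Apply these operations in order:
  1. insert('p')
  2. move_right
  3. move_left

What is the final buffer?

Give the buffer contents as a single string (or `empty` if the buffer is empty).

After op 1 (insert('p')): buffer="pzepvfzp" (len 8), cursors c1@1 c2@4, authorship 1..2....
After op 2 (move_right): buffer="pzepvfzp" (len 8), cursors c1@2 c2@5, authorship 1..2....
After op 3 (move_left): buffer="pzepvfzp" (len 8), cursors c1@1 c2@4, authorship 1..2....

Answer: pzepvfzp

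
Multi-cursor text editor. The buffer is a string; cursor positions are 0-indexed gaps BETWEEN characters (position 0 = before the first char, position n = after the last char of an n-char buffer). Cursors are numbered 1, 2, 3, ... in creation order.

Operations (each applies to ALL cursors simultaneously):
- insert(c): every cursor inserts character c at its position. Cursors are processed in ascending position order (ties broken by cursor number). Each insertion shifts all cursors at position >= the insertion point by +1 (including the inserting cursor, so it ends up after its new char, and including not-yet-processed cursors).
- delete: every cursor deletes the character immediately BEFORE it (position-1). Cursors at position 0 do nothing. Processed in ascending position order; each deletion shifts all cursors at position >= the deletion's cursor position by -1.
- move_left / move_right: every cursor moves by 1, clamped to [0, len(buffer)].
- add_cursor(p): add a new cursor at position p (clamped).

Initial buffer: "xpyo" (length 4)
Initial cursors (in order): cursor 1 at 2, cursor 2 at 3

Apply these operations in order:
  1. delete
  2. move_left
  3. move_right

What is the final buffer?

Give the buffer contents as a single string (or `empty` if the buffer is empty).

After op 1 (delete): buffer="xo" (len 2), cursors c1@1 c2@1, authorship ..
After op 2 (move_left): buffer="xo" (len 2), cursors c1@0 c2@0, authorship ..
After op 3 (move_right): buffer="xo" (len 2), cursors c1@1 c2@1, authorship ..

Answer: xo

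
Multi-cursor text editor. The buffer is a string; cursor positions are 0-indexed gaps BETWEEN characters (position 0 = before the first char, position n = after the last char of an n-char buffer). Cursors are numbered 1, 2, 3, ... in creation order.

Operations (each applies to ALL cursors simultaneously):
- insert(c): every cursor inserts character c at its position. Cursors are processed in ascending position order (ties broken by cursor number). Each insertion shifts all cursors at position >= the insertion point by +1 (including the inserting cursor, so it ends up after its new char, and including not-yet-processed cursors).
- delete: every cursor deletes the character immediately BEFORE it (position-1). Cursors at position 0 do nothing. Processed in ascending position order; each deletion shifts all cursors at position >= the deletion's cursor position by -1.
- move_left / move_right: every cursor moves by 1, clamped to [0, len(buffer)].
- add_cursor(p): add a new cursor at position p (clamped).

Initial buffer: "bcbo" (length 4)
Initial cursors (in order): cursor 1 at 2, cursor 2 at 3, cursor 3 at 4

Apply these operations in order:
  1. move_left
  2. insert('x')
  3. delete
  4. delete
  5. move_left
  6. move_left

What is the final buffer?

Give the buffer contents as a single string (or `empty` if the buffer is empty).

After op 1 (move_left): buffer="bcbo" (len 4), cursors c1@1 c2@2 c3@3, authorship ....
After op 2 (insert('x')): buffer="bxcxbxo" (len 7), cursors c1@2 c2@4 c3@6, authorship .1.2.3.
After op 3 (delete): buffer="bcbo" (len 4), cursors c1@1 c2@2 c3@3, authorship ....
After op 4 (delete): buffer="o" (len 1), cursors c1@0 c2@0 c3@0, authorship .
After op 5 (move_left): buffer="o" (len 1), cursors c1@0 c2@0 c3@0, authorship .
After op 6 (move_left): buffer="o" (len 1), cursors c1@0 c2@0 c3@0, authorship .

Answer: o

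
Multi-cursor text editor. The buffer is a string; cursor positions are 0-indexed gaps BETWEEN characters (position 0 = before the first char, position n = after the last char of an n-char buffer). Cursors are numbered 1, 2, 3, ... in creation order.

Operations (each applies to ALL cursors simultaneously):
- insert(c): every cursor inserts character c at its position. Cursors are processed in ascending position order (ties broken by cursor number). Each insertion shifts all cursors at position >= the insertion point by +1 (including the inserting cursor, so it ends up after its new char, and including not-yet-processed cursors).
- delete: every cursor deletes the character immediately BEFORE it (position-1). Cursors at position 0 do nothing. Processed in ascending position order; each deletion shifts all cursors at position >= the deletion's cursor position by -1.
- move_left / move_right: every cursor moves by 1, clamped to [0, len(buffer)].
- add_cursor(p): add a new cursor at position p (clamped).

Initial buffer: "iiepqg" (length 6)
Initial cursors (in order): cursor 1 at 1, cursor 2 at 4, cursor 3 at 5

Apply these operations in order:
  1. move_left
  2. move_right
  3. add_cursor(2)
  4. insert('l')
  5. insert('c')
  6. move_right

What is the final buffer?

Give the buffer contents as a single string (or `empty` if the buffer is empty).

Answer: ilcilceplcqlcg

Derivation:
After op 1 (move_left): buffer="iiepqg" (len 6), cursors c1@0 c2@3 c3@4, authorship ......
After op 2 (move_right): buffer="iiepqg" (len 6), cursors c1@1 c2@4 c3@5, authorship ......
After op 3 (add_cursor(2)): buffer="iiepqg" (len 6), cursors c1@1 c4@2 c2@4 c3@5, authorship ......
After op 4 (insert('l')): buffer="ilileplqlg" (len 10), cursors c1@2 c4@4 c2@7 c3@9, authorship .1.4..2.3.
After op 5 (insert('c')): buffer="ilcilceplcqlcg" (len 14), cursors c1@3 c4@6 c2@10 c3@13, authorship .11.44..22.33.
After op 6 (move_right): buffer="ilcilceplcqlcg" (len 14), cursors c1@4 c4@7 c2@11 c3@14, authorship .11.44..22.33.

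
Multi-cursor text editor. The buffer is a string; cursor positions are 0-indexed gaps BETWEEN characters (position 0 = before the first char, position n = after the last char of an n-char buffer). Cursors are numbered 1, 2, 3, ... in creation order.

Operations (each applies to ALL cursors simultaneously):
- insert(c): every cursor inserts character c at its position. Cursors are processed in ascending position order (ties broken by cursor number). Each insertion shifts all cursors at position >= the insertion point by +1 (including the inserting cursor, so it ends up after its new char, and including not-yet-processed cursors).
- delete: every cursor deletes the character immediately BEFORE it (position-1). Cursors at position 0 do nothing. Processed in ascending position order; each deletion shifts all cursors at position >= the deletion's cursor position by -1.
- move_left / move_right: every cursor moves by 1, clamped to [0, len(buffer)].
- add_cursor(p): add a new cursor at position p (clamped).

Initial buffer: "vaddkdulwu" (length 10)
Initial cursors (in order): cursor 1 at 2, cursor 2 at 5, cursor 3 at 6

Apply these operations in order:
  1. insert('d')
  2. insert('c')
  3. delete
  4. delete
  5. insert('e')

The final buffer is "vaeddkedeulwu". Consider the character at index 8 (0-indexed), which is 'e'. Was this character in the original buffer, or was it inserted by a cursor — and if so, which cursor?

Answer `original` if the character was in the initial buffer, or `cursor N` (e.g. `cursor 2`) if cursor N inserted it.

After op 1 (insert('d')): buffer="vadddkdddulwu" (len 13), cursors c1@3 c2@7 c3@9, authorship ..1...2.3....
After op 2 (insert('c')): buffer="vadcddkdcddculwu" (len 16), cursors c1@4 c2@9 c3@12, authorship ..11...22.33....
After op 3 (delete): buffer="vadddkdddulwu" (len 13), cursors c1@3 c2@7 c3@9, authorship ..1...2.3....
After op 4 (delete): buffer="vaddkdulwu" (len 10), cursors c1@2 c2@5 c3@6, authorship ..........
After op 5 (insert('e')): buffer="vaeddkedeulwu" (len 13), cursors c1@3 c2@7 c3@9, authorship ..1...2.3....
Authorship (.=original, N=cursor N): . . 1 . . . 2 . 3 . . . .
Index 8: author = 3

Answer: cursor 3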